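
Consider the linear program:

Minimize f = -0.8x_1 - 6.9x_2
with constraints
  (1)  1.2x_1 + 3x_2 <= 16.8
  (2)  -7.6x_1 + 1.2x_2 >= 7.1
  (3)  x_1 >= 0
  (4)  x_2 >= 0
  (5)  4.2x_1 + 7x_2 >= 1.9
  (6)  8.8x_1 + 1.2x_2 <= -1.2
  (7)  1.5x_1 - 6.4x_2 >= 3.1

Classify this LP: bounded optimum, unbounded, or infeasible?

infeasible

The boundaries 8.8x_1 + 1.2x_2 = -1.2 and 1.5x_1 - 6.4x_2 = 3.1 meet at (-99/1453, -727/1453), but that point violates -7.6x_1 + 1.2x_2 ≥ 7.1. Every candidate vertex is excluded by some other constraint, so the feasible region is empty.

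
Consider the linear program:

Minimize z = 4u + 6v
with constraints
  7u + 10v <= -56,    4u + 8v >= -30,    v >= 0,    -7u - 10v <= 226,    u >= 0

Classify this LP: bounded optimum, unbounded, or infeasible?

infeasible

The boundaries 7u + 10v = -56 and 4u + 8v = -30 meet at (-37/4, 7/8), but that point violates u ≥ 0. Every candidate vertex is excluded by some other constraint, so the feasible region is empty.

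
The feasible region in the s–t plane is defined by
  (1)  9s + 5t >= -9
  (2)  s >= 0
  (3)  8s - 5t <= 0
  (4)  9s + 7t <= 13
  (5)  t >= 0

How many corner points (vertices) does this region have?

3

Pairwise boundary intersections that survive every other constraint:
  (0, 0)
  (0, 13/7)
  (65/101, 104/101)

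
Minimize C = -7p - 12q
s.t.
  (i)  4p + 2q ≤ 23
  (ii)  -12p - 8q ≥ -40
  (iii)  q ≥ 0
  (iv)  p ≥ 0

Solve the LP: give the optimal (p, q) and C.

p = 0, q = 5, minimum C = -60

Corner points and C = -7p - 12q:
  (10/3, 0) → C = -70/3
  (0, 5) → C = -60
  (0, 0) → C = 0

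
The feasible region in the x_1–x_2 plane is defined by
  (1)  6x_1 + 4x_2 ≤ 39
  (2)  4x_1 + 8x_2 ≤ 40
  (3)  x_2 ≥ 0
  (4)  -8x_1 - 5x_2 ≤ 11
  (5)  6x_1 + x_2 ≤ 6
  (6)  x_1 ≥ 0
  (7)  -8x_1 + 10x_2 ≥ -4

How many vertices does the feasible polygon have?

The feasible vertices (each the meet of two boundaries and inside every other half-plane) are:
  (2/11, 54/11)
  (0, 5)
  (0, 0)
  (1/2, 0)
  (16/17, 6/17)

5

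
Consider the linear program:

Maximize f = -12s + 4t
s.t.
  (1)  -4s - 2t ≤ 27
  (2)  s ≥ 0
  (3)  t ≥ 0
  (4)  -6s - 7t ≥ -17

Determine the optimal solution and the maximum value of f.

Feasible corners and f = -12s + 4t:
  (0, 0) → f = 0
  (0, 17/7) → f = 68/7
  (17/6, 0) → f = -34

s = 0, t = 17/7, maximum f = 68/7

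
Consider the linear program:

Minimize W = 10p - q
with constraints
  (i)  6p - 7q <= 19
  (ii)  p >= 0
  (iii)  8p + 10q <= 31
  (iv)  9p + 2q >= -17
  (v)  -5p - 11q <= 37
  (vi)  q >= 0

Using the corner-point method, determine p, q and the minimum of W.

p = 0, q = 31/10, minimum W = -31/10

The binding constraints are p = 0 and 8p + 10q = 31.
Solving simultaneously gives p = 0, q = 31/10.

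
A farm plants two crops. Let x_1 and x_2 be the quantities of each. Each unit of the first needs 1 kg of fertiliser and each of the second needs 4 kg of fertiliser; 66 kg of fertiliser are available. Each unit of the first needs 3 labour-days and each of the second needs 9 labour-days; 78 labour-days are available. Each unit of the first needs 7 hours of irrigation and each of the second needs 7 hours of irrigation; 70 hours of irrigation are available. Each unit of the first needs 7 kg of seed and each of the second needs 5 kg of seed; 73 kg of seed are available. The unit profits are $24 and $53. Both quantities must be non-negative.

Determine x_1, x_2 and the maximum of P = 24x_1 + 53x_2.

x_1 = 2, x_2 = 8, maximum P = 472

Vertices and P = 24x_1 + 53x_2:
  (0, 0) → P = 0
  (0, 26/3) → P = 1378/3
  (10, 0) → P = 240
  (2, 8) → P = 472

The optimum lies where 3x_1 + 9x_2 = 78 and 7x_1 + 7x_2 = 70.
Solving simultaneously gives x_1 = 2, x_2 = 8.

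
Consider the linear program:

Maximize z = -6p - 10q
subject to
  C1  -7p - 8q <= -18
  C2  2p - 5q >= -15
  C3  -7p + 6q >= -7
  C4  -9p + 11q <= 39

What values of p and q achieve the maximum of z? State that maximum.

Feasible corners and z = -6p - 10q:
  (-10/17, 47/17) → z = -410/17
  (82/49, 11/14) → z = -877/49
  (125/23, 119/23) → z = -1940/23

The optimum lies where -7p - 8q = -18 and -7p + 6q = -7.
Solving simultaneously gives p = 82/49, q = 11/14.

p = 82/49, q = 11/14, maximum z = -877/49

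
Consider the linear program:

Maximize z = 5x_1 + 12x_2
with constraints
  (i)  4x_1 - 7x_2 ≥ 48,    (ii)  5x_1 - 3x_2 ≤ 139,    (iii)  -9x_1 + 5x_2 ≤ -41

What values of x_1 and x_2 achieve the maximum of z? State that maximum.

Corner points and z = 5x_1 + 12x_2:
  (829/23, 316/23) → z = 7937/23
  (47/43, -268/43) → z = -2981/43
  (-286, -523) → z = -7706

The binding constraints are 4x_1 - 7x_2 = 48 and 5x_1 - 3x_2 = 139.
Solving simultaneously gives x_1 = 829/23, x_2 = 316/23.

x_1 = 829/23, x_2 = 316/23, maximum z = 7937/23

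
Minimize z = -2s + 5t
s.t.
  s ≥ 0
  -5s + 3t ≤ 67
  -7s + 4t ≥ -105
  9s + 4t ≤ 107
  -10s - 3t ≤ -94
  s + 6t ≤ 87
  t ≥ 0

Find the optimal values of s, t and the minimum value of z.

s = 107/9, t = 0, minimum z = -214/9

Vertices and z = -2s + 5t:
  (147/25, 338/25) → z = 1396/25
  (107/9, 0) → z = -214/9
  (101/19, 776/57) → z = 3274/57
  (47/5, 0) → z = -94/5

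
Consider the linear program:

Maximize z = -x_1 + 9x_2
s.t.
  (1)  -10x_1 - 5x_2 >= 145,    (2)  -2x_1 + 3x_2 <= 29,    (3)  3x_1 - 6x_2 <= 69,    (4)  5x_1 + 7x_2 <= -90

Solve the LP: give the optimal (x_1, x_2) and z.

x_1 = -473/29, x_2 = -35/29, maximum z = 158/29

At the optimal vertex, -2x_1 + 3x_2 = 29 and 5x_1 + 7x_2 = -90.
Solving simultaneously gives x_1 = -473/29, x_2 = -35/29.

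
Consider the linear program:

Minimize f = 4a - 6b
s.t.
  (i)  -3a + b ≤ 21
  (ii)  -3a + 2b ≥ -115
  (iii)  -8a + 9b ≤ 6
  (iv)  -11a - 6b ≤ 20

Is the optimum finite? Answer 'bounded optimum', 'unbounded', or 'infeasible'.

bounded optimum

Corner points and f = 4a - 6b:
  (1047/11, 938/11) → f = -1440/11
  (65/4, -265/8) → f = 1055/4
  (-72/49, -94/147) → f = -100/49
The feasible region has finitely many vertices and no improving ray; the minimum is -1440/11 at (1047/11, 938/11).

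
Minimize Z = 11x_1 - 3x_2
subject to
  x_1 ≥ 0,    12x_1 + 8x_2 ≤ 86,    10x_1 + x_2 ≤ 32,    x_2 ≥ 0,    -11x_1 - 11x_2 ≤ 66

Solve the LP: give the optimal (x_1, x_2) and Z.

x_1 = 0, x_2 = 43/4, minimum Z = -129/4

Extreme points and Z = 11x_1 - 3x_2:
  (0, 43/4) → Z = -129/4
  (0, 0) → Z = 0
  (5/2, 7) → Z = 13/2
  (16/5, 0) → Z = 176/5

The optimum lies where x_1 = 0 and 12x_1 + 8x_2 = 86.
Solving simultaneously gives x_1 = 0, x_2 = 43/4.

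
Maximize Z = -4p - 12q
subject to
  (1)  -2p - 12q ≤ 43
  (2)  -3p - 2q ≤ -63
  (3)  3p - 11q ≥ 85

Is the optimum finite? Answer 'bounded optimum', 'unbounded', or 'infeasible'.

Vertices and Z = -4p - 12q:
  (421/16, -255/32) → Z = -77/8
  (863/39, -22/13) → Z = -2660/39
The feasible region has finitely many vertices and no improving ray; the maximum is -77/8 at (421/16, -255/32).

bounded optimum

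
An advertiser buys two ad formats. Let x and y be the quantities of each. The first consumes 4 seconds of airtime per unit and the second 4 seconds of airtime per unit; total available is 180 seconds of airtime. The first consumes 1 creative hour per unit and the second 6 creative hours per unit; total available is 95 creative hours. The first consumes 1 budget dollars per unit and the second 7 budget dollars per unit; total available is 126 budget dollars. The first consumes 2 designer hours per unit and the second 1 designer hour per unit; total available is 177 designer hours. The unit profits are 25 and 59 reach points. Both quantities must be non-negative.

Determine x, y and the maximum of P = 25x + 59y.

Corner points and P = 25x + 59y:
  (0, 0) → P = 0
  (0, 95/6) → P = 5605/6
  (45, 0) → P = 1125
  (35, 10) → P = 1465

The binding constraints are 4x + 4y = 180 and x + 6y = 95.
Solving simultaneously gives x = 35, y = 10.

x = 35, y = 10, maximum P = 1465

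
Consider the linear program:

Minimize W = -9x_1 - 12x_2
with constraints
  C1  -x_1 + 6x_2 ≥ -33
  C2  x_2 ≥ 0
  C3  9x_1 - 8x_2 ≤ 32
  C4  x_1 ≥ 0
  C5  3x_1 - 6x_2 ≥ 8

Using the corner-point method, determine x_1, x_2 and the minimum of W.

Vertices and W = -9x_1 - 12x_2:
  (32/9, 0) → W = -32
  (8/3, 0) → W = -24
  (64/15, 4/5) → W = -48

x_1 = 64/15, x_2 = 4/5, minimum W = -48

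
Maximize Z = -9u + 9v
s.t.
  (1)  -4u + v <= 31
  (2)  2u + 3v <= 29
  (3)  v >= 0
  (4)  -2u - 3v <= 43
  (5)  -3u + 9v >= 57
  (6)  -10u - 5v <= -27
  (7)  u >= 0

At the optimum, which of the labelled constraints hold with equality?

(2) and (7)

Feasible corners and Z = -9u + 9v:
  (10/3, 67/9) → Z = 37
  (0, 29/3) → Z = 87
  (0, 19/3) → Z = 57

The maximum is at (0, 29/3). Substituting into each constraint, equality holds for (2) and (7); the remaining constraints have slack.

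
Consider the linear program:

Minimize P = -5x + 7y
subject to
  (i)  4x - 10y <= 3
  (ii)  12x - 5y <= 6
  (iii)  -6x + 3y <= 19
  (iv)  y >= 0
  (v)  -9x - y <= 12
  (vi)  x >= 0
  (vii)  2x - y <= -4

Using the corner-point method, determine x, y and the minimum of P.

x = 0, y = 4, minimum P = 28

Corner points and P = -5x + 7y:
  (113/6, 44) → P = 1283/6
  (13, 30) → P = 145
  (0, 19/3) → P = 133/3
  (0, 4) → P = 28

The binding constraints are x = 0 and 2x - y = -4.
Solving simultaneously gives x = 0, y = 4.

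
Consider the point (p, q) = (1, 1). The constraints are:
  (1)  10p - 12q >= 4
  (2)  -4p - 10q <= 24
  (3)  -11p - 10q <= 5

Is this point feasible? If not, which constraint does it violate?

Constraint (1): 10p - 12q = -2, which is not ≥ 4. All other constraints are satisfied.

not feasible — violates (1)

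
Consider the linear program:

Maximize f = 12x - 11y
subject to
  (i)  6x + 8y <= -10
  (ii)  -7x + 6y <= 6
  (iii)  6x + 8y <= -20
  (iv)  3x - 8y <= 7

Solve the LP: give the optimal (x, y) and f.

Extreme points and f = 12x - 11y:
  (-42/23, -26/23) → f = -218/23
  (-45/19, -67/38) → f = -343/38
  (-13/9, -17/12) → f = -7/4

At the optimal vertex, 6x + 8y = -20 and 3x - 8y = 7.
Solving simultaneously gives x = -13/9, y = -17/12.

x = -13/9, y = -17/12, maximum f = -7/4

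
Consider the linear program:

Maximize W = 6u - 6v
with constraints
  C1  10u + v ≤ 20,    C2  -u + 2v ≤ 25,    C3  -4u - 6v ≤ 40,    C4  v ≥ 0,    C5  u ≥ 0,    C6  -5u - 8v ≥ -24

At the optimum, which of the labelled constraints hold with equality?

Feasible corners and W = 6u - 6v:
  (2, 0) → W = 12
  (136/75, 28/15) → W = -8/25
  (0, 0) → W = 0
  (0, 3) → W = -18

The maximum is at (2, 0). Substituting into each constraint, equality holds for C1 and C4; the remaining constraints have slack.

C1 and C4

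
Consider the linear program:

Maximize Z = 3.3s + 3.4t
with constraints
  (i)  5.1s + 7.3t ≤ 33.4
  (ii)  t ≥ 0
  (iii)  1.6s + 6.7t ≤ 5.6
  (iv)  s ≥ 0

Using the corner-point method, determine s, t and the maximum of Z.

Corner points and Z = 3.3s + 3.4t:
  (7/2, 0) → Z = 231/20
  (0, 0) → Z = 0
  (0, 56/67) → Z = 952/335

s = 3.5, t = 0, maximum Z = 11.55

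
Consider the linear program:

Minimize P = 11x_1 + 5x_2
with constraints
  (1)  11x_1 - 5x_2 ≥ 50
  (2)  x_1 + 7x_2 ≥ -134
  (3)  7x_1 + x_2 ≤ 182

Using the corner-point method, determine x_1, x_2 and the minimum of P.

x_1 = -160/41, x_2 = -762/41, minimum P = -5570/41

Corner points and P = 11x_1 + 5x_2:
  (-160/41, -762/41) → P = -5570/41
  (480/23, 826/23) → P = 9410/23
  (88/3, -70/3) → P = 206

The binding constraints are 11x_1 - 5x_2 = 50 and x_1 + 7x_2 = -134.
Solving simultaneously gives x_1 = -160/41, x_2 = -762/41.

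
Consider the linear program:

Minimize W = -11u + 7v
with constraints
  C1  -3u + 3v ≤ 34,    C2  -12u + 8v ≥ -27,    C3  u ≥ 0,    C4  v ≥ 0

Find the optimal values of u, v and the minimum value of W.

Vertices and W = -11u + 7v:
  (353/12, 163/4) → W = -115/3
  (0, 34/3) → W = 238/3
  (9/4, 0) → W = -99/4
  (0, 0) → W = 0

The binding constraints are -3u + 3v = 34 and -12u + 8v = -27.
Solving simultaneously gives u = 353/12, v = 163/4.

u = 353/12, v = 163/4, minimum W = -115/3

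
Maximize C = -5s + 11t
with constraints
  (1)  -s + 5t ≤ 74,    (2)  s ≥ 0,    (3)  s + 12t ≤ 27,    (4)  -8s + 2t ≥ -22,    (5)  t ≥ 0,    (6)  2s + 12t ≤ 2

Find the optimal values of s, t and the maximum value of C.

Corner points and C = -5s + 11t:
  (0, 0) → C = 0
  (0, 1/6) → C = 11/6
  (1, 0) → C = -5

s = 0, t = 1/6, maximum C = 11/6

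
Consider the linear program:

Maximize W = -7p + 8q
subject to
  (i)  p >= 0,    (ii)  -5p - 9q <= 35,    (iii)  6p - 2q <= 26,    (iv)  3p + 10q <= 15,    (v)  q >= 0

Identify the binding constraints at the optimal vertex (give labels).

(i) and (iv)

Corner points and W = -7p + 8q:
  (0, 3/2) → W = 12
  (0, 0) → W = 0
  (145/33, 2/11) → W = -967/33
  (13/3, 0) → W = -91/3

The maximum is at (0, 3/2). Substituting into each constraint, equality holds for (i) and (iv); the remaining constraints have slack.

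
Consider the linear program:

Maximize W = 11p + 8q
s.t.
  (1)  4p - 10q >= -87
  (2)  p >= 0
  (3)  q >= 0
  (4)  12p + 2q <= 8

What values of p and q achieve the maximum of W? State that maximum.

p = 0, q = 4, maximum W = 32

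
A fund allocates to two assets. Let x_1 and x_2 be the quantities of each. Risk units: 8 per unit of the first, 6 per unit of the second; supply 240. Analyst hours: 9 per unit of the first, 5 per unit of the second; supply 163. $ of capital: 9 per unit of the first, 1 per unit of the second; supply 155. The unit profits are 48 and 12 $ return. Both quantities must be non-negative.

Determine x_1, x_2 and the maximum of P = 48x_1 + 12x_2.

Corner points and P = 48x_1 + 12x_2:
  (0, 0) → P = 0
  (0, 163/5) → P = 1956/5
  (155/9, 0) → P = 2480/3
  (17, 2) → P = 840

The optimum lies where 9x_1 + 5x_2 = 163 and 9x_1 + x_2 = 155.
Solving simultaneously gives x_1 = 17, x_2 = 2.

x_1 = 17, x_2 = 2, maximum P = 840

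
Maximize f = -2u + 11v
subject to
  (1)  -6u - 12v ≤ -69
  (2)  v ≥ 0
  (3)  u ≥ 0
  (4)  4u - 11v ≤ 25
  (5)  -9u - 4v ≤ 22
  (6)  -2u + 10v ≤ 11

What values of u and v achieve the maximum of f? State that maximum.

u = 371/18, v = 47/9, maximum f = 146/9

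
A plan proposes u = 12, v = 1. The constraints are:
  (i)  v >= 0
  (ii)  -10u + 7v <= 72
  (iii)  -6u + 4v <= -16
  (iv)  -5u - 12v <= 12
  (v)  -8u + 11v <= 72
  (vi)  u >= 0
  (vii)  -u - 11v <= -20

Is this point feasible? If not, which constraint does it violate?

(i): 1 ≥ 0 ✓
(ii): -113 ≤ 72 ✓
(iii): -68 ≤ -16 ✓
(iv): -72 ≤ 12 ✓
(v): -85 ≤ 72 ✓
(vi): 12 ≥ 0 ✓
(vii): -23 ≤ -20 ✓

feasible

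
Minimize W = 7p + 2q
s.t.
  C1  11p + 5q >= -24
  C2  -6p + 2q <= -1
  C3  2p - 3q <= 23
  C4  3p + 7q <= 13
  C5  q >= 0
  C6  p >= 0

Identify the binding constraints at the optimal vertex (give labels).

C2 and C5

Extreme points and W = 7p + 2q:
  (11/16, 25/16) → W = 127/16
  (1/6, 0) → W = 7/6
  (13/3, 0) → W = 91/3

The minimum is at (1/6, 0). Substituting into each constraint, equality holds for C2 and C5; the remaining constraints have slack.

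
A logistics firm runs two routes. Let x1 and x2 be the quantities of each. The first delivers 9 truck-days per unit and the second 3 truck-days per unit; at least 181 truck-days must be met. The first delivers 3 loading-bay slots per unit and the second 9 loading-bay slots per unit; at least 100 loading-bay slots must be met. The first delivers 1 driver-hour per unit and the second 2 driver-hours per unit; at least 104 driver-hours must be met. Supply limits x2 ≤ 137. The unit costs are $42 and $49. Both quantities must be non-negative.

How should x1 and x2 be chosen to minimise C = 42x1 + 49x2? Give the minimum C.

Feasible corners and C = 42x1 + 49x2:
  (0, 181/3) → C = 8869/3
  (0, 137) → C = 6713
  (104, 0) → C = 4368
  (10/3, 151/3) → C = 7819/3
The feasible region is unbounded (it extends along (1, 0)), but C strictly increases along every unbounded feasible direction, so there is no improving ray and the minimum is attained at a vertex.

The optimum lies where 9x1 + 3x2 = 181 and x1 + 2x2 = 104.
Solving simultaneously gives x1 = 10/3, x2 = 151/3.

x1 = 10/3, x2 = 151/3, minimum C = 7819/3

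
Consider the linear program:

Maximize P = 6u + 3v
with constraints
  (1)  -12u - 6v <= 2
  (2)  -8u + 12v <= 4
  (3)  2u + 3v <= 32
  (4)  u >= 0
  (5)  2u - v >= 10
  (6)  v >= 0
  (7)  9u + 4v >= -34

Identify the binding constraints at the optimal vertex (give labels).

(3) and (6)

Vertices and P = 6u + 3v:
  (31/4, 11/2) → P = 63
  (16, 0) → P = 96
  (5, 0) → P = 30

The maximum is at (16, 0). Substituting into each constraint, equality holds for (3) and (6); the remaining constraints have slack.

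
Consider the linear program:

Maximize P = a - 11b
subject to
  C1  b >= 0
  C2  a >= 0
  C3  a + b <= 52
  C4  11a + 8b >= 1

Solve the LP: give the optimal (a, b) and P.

a = 52, b = 0, maximum P = 52

The optimum lies where b = 0 and a + b = 52.
Solving simultaneously gives a = 52, b = 0.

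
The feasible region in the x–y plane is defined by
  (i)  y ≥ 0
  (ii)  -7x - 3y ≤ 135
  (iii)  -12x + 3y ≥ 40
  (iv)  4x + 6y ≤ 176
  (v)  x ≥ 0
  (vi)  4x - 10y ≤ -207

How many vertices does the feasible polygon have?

4

Intersecting each pair of boundary lines and keeping only the points that satisfy every inequality leaves:
  (24/7, 568/21)
  (221/108, 581/27)
  (0, 88/3)
  (0, 207/10)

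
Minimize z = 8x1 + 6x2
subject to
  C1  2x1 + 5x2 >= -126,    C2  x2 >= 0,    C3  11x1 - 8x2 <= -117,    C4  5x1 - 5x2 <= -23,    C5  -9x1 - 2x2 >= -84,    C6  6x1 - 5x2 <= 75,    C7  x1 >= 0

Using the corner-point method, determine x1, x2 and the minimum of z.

Corner points and z = 8x1 + 6x2:
  (219/47, 1977/94) → z = 7683/47
  (0, 117/8) → z = 351/4
  (0, 42) → z = 252

The binding constraints are 11x1 - 8x2 = -117 and x1 = 0.
Solving simultaneously gives x1 = 0, x2 = 117/8.

x1 = 0, x2 = 117/8, minimum z = 351/4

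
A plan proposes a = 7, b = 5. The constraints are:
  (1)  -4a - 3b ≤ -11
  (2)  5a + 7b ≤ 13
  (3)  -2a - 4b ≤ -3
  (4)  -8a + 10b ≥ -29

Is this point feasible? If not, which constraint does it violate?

not feasible — violates (2)

Constraint (2): 5a + 7b = 70, which is not ≤ 13. All other constraints are satisfied.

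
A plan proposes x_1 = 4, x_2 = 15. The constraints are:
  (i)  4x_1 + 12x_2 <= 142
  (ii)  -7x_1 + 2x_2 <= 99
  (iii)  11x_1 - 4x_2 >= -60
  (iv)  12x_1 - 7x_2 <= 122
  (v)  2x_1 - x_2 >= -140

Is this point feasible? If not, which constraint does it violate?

not feasible — violates (i)

Constraint (i): 4x_1 + 12x_2 = 196, which is not ≤ 142. All other constraints are satisfied.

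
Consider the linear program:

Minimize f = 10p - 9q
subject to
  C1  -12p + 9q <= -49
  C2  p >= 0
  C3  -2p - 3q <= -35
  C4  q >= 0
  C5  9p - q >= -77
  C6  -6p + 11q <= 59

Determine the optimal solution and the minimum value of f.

p = 535/39, q = 167/13, minimum f = 841/39

The feasible region is unbounded (it extends along (11, 6), (1, 0)), but f strictly increases along every unbounded feasible direction, so there is no improving ray and the minimum is attained at a vertex.

The binding constraints are -12p + 9q = -49 and -6p + 11q = 59.
Solving simultaneously gives p = 535/39, q = 167/13.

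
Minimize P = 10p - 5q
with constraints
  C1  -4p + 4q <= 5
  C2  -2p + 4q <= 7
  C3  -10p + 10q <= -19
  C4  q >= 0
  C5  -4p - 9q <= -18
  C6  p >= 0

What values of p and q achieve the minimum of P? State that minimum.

p = 27/10, q = 4/5, minimum P = 23

Corner points and P = 10p - 5q:
  (73/10, 27/5) → P = 46
  (27/10, 4/5) → P = 23
  (9/2, 0) → P = 45
The feasible region is unbounded (it extends along (2, 1), (1, 0)), but P strictly increases along every unbounded feasible direction, so there is no improving ray and the minimum is attained at a vertex.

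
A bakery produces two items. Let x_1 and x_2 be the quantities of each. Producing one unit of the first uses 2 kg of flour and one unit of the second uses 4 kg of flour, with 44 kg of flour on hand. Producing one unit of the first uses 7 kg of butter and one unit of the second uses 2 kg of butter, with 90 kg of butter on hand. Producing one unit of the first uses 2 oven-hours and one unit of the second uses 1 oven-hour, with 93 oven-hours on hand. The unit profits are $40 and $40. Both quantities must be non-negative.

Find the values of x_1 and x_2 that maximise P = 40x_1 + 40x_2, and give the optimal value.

x_1 = 34/3, x_2 = 16/3, maximum P = 2000/3

Vertices and P = 40x_1 + 40x_2:
  (0, 0) → P = 0
  (0, 11) → P = 440
  (90/7, 0) → P = 3600/7
  (34/3, 16/3) → P = 2000/3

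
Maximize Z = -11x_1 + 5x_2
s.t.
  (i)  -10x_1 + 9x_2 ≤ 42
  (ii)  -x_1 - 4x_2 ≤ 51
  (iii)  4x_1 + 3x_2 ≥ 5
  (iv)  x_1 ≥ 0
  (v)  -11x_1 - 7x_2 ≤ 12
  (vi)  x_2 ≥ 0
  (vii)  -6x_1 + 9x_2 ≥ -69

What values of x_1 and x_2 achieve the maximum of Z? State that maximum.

x_1 = 0, x_2 = 14/3, maximum Z = 70/3

Extreme points and Z = -11x_1 + 5x_2:
  (0, 14/3) → Z = 70/3
  (0, 5/3) → Z = 25/3
  (5/4, 0) → Z = -55/4
  (23/2, 0) → Z = -253/2
The feasible region is unbounded (it extends along (9, 10), (3, 2)), but Z strictly decreases along every unbounded feasible direction, so there is no improving ray and the maximum is attained at a vertex.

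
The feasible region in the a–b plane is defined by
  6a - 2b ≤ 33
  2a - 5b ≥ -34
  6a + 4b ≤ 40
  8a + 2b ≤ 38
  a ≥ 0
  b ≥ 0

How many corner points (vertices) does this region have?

The feasible vertices (each the meet of two boundaries and inside every other half-plane) are:
  (32/19, 142/19)
  (0, 34/5)
  (18/5, 23/5)
  (19/4, 0)
  (0, 0)

5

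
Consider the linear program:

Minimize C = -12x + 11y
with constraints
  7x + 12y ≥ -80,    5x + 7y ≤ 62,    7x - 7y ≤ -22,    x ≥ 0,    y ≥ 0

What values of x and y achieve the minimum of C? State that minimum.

x = 10/3, y = 136/21, minimum C = 656/21

Feasible corners and C = -12x + 11y:
  (10/3, 136/21) → C = 656/21
  (0, 62/7) → C = 682/7
  (0, 22/7) → C = 242/7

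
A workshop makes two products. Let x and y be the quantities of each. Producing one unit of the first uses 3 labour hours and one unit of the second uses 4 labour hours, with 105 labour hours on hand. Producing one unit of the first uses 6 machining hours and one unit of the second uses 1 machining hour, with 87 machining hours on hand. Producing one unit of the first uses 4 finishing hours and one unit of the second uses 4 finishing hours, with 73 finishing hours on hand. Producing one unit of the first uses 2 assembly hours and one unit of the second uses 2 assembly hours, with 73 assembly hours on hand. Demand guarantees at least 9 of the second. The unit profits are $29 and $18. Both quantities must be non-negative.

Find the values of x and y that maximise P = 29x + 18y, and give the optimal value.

Corner points and P = 29x + 18y:
  (0, 73/4) → P = 657/2
  (0, 9) → P = 162
  (37/4, 9) → P = 1721/4

x = 37/4, y = 9, maximum P = 1721/4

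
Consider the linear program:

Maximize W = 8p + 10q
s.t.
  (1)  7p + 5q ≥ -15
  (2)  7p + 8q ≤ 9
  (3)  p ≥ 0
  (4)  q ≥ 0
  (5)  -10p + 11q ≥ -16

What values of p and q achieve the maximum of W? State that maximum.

Feasible corners and W = 8p + 10q:
  (0, 9/8) → W = 45/4
  (9/7, 0) → W = 72/7
  (0, 0) → W = 0

The binding constraints are 7p + 8q = 9 and p = 0.
Solving simultaneously gives p = 0, q = 9/8.

p = 0, q = 9/8, maximum W = 45/4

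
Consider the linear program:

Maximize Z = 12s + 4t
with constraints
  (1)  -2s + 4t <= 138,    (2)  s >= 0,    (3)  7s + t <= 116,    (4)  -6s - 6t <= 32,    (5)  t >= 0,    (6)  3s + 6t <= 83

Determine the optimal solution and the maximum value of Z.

s = 613/39, t = 233/39, maximum Z = 8288/39

Vertices and Z = 12s + 4t:
  (0, 0) → Z = 0
  (0, 83/6) → Z = 166/3
  (116/7, 0) → Z = 1392/7
  (613/39, 233/39) → Z = 8288/39

At the optimal vertex, 7s + t = 116 and 3s + 6t = 83.
Solving simultaneously gives s = 613/39, t = 233/39.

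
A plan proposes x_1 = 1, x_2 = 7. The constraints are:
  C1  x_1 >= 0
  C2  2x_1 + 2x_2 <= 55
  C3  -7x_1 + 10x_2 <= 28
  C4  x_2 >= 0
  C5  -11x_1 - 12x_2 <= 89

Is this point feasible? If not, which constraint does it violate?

not feasible — violates C3

Constraint C3: -7x_1 + 10x_2 = 63, which is not ≤ 28. All other constraints are satisfied.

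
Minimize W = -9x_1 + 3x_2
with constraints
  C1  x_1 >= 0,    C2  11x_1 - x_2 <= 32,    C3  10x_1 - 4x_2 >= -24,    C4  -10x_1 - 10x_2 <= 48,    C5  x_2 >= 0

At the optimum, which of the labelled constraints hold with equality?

Vertices and W = -9x_1 + 3x_2:
  (0, 6) → W = 18
  (0, 0) → W = 0
  (76/17, 292/17) → W = 192/17
  (32/11, 0) → W = -288/11

The minimum is at (32/11, 0). Substituting into each constraint, equality holds for C2 and C5; the remaining constraints have slack.

C2 and C5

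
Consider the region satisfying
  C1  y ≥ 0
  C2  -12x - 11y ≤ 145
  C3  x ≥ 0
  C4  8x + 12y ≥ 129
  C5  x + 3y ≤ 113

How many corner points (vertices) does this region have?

The feasible vertices (each the meet of two boundaries and inside every other half-plane) are:
  (129/8, 0)
  (113, 0)
  (0, 43/4)
  (0, 113/3)

4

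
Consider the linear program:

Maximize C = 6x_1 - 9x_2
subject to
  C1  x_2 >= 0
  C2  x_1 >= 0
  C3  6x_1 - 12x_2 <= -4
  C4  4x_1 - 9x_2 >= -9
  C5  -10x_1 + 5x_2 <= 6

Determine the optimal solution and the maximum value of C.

Extreme points and C = 6x_1 - 9x_2:
  (0, 1/3) → C = -3
  (0, 1) → C = -9
  (12, 19/3) → C = 15

The binding constraints are 6x_1 - 12x_2 = -4 and 4x_1 - 9x_2 = -9.
Solving simultaneously gives x_1 = 12, x_2 = 19/3.

x_1 = 12, x_2 = 19/3, maximum C = 15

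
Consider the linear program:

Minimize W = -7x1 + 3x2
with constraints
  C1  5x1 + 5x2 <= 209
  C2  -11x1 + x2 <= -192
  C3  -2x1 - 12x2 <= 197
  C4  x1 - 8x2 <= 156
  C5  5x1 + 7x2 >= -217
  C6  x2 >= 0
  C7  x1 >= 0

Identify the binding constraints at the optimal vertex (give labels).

C1 and C6

Corner points and W = -7x1 + 3x2:
  (1169/60, 1339/60) → W = -2083/30
  (209/5, 0) → W = -1463/5
  (192/11, 0) → W = -1344/11

The minimum is at (209/5, 0). Substituting into each constraint, equality holds for C1 and C6; the remaining constraints have slack.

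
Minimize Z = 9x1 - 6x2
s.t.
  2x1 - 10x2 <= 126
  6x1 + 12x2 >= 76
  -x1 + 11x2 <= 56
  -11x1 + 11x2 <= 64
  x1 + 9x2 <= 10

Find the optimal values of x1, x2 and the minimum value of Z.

Corner points and Z = 9x1 - 6x2:
  (568/21, -151/21) → Z = 2006/7
  (617/14, -53/14) → Z = 5871/14
  (94/7, -8/21) → Z = 862/7

The binding constraints are 6x1 + 12x2 = 76 and x1 + 9x2 = 10.
Solving simultaneously gives x1 = 94/7, x2 = -8/21.

x1 = 94/7, x2 = -8/21, minimum Z = 862/7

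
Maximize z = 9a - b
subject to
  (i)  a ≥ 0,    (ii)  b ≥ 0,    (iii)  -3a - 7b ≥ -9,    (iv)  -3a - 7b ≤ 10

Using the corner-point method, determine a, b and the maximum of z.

Extreme points and z = 9a - b:
  (0, 0) → z = 0
  (0, 9/7) → z = -9/7
  (3, 0) → z = 27

At the optimal vertex, b = 0 and -3a - 7b = -9.
Solving simultaneously gives a = 3, b = 0.

a = 3, b = 0, maximum z = 27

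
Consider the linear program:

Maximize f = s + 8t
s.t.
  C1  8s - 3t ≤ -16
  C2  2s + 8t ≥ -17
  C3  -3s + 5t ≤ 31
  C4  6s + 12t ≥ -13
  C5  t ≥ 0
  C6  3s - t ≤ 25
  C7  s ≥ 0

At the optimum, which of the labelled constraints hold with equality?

Feasible corners and f = s + 8t:
  (13/31, 200/31) → f = 1613/31
  (0, 16/3) → f = 128/3
  (0, 31/5) → f = 248/5

The maximum is at (13/31, 200/31). Substituting into each constraint, equality holds for C1 and C3; the remaining constraints have slack.

C1 and C3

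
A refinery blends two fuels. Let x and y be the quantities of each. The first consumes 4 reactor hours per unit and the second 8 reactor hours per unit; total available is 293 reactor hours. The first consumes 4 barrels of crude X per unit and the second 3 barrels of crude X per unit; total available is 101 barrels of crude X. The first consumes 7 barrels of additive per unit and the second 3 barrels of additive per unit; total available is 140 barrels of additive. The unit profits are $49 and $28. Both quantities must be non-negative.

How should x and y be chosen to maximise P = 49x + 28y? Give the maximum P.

x = 13, y = 49/3, maximum P = 3283/3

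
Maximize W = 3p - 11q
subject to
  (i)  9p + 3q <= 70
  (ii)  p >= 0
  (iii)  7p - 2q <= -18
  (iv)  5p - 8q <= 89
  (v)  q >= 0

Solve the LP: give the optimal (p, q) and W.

Corner points and W = 3p - 11q:
  (0, 70/3) → W = -770/3
  (86/39, 652/39) → W = -6914/39
  (0, 9) → W = -99

p = 0, q = 9, maximum W = -99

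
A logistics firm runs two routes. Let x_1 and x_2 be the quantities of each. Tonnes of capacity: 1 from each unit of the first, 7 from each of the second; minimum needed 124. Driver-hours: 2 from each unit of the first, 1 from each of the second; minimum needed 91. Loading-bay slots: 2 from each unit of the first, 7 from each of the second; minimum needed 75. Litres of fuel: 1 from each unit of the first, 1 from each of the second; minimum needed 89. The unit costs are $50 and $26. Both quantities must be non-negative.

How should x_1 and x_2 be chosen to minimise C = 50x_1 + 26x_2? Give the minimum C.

Corner points and C = 50x_1 + 26x_2:
  (0, 91) → C = 2366
  (124, 0) → C = 6200
  (499/6, 35/6) → C = 4310
  (2, 87) → C = 2362
The feasible region is unbounded (it extends along (0, 1), (1, 0)), but C strictly increases along every unbounded feasible direction, so there is no improving ray and the minimum is attained at a vertex.

At the optimal vertex, 2x_1 + x_2 = 91 and x_1 + x_2 = 89.
Solving simultaneously gives x_1 = 2, x_2 = 87.

x_1 = 2, x_2 = 87, minimum C = 2362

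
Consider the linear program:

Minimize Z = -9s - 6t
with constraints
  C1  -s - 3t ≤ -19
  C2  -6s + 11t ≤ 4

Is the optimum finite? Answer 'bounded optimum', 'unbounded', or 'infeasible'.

unbounded

From the feasible point (197/29, 118/29), moving in the direction (3, -1) keeps every constraint satisfied while Z decreases without bound.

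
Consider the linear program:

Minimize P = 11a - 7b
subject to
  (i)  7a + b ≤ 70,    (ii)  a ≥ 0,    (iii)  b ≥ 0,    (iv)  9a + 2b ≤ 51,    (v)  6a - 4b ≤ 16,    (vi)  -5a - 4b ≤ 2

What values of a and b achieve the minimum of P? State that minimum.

a = 0, b = 51/2, minimum P = -357/2

The optimum lies where a = 0 and 9a + 2b = 51.
Solving simultaneously gives a = 0, b = 51/2.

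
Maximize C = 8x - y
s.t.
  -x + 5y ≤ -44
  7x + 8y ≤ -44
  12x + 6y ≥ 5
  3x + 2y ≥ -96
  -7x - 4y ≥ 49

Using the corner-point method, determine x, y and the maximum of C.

Vertices and C = 8x - y:
  (293/3, -389/2) → C = 5855/6
  (157/3, -623/6) → C = 1045/2
  (143, -525/2) → C = 2813/2

The binding constraints are 3x + 2y = -96 and -7x - 4y = 49.
Solving simultaneously gives x = 143, y = -525/2.

x = 143, y = -525/2, maximum C = 2813/2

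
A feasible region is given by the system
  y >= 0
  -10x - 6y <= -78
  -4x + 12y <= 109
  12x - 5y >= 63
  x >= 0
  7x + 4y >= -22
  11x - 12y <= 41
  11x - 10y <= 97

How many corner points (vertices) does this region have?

4

Intersecting each pair of boundary lines and keeping only the points that satisfy every inequality leaves:
  (384/61, 153/61)
  (197/31, 224/93)
  (1301/124, 390/31)
  (150/7, 1363/84)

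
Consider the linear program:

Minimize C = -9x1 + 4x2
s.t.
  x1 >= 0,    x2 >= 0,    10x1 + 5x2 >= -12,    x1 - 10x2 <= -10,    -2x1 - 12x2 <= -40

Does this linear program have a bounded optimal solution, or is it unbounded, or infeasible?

From the feasible point (0, 10/3), moving in the direction (10, 1) keeps every constraint satisfied while C decreases without bound.

unbounded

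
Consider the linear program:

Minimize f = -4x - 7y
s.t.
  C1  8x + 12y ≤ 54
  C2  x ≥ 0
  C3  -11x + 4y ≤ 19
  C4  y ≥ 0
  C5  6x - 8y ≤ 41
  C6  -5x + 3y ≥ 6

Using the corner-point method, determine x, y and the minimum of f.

Extreme points and f = -4x - 7y:
  (0, 9/2) → f = -63/2
  (15/14, 53/14) → f = -431/14
  (0, 2) → f = -14

x = 0, y = 9/2, minimum f = -63/2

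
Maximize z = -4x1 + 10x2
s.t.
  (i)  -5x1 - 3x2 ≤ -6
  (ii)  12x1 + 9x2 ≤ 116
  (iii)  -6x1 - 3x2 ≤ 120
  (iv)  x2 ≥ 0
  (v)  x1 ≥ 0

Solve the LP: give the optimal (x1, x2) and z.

x1 = 0, x2 = 116/9, maximum z = 1160/9

Extreme points and z = -4x1 + 10x2:
  (6/5, 0) → z = -24/5
  (0, 2) → z = 20
  (29/3, 0) → z = -116/3
  (0, 116/9) → z = 1160/9

The binding constraints are 12x1 + 9x2 = 116 and x1 = 0.
Solving simultaneously gives x1 = 0, x2 = 116/9.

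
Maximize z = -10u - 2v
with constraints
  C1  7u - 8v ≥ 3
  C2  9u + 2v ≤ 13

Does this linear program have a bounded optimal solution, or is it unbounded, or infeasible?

unbounded

From the feasible point (55/43, 32/43), moving in the direction (-8, -7) keeps every constraint satisfied while z increases without bound.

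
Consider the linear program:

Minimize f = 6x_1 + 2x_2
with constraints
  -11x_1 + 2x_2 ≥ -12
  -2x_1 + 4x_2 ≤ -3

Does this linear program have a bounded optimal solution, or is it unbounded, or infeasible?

From the feasible point (21/20, -9/40), moving in the direction (-2, -11) keeps every constraint satisfied while f decreases without bound.

unbounded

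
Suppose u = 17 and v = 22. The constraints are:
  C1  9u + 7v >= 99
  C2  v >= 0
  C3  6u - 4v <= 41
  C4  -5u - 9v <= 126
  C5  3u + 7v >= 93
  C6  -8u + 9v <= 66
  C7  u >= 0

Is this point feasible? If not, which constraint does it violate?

feasible

C1: 307 ≥ 99 ✓
C2: 22 ≥ 0 ✓
C3: 14 ≤ 41 ✓
C4: -283 ≤ 126 ✓
C5: 205 ≥ 93 ✓
C6: 62 ≤ 66 ✓
C7: 17 ≥ 0 ✓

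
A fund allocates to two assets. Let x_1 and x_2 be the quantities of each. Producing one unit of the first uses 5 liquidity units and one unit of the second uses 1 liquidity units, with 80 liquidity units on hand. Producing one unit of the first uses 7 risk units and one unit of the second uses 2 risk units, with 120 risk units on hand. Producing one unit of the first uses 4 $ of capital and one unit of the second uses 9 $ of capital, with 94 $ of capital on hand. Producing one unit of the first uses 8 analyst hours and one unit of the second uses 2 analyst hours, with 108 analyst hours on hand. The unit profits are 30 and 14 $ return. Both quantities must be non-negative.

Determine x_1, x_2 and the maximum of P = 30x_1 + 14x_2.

Feasible corners and P = 30x_1 + 14x_2:
  (0, 0) → P = 0
  (0, 94/9) → P = 1316/9
  (27/2, 0) → P = 405
  (49/4, 5) → P = 875/2

The optimum lies where 4x_1 + 9x_2 = 94 and 8x_1 + 2x_2 = 108.
Solving simultaneously gives x_1 = 49/4, x_2 = 5.

x_1 = 49/4, x_2 = 5, maximum P = 875/2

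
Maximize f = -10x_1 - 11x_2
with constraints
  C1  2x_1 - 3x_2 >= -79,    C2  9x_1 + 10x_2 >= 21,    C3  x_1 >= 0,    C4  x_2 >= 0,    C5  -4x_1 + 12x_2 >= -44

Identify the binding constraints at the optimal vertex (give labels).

C2 and C3

Vertices and f = -10x_1 - 11x_2:
  (0, 79/3) → f = -869/3
  (0, 21/10) → f = -231/10
  (7/3, 0) → f = -70/3
  (11, 0) → f = -110
The feasible region is unbounded (it extends along (3, 1), (3, 2)), but f strictly decreases along every unbounded feasible direction, so there is no improving ray and the maximum is attained at a vertex.

The maximum is at (0, 21/10). Substituting into each constraint, equality holds for C2 and C3; the remaining constraints have slack.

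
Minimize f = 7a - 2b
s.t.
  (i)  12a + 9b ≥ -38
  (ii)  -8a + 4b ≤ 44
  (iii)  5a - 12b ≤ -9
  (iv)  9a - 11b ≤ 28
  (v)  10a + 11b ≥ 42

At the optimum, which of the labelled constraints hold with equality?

(ii) and (v)

Vertices and f = 7a - 2b:
  (-79/32, 97/16) → f = -941/32
  (435/53, 221/53) → f = 2603/53
  (81/35, 12/7) → f = 447/35
The feasible region is unbounded (it extends along (11, 9), (1, 2)), but f strictly increases along every unbounded feasible direction, so there is no improving ray and the minimum is attained at a vertex.

The minimum is at (-79/32, 97/16). Substituting into each constraint, equality holds for (ii) and (v); the remaining constraints have slack.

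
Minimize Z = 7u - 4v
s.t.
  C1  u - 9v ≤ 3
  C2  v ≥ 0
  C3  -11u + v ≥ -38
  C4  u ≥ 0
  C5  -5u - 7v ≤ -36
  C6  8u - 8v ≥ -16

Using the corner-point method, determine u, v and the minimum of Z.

u = 11/6, v = 23/6, minimum Z = -5/2

Vertices and Z = 7u - 4v:
  (151/41, 103/41) → Z = 645/41
  (4, 6) → Z = 4
  (11/6, 23/6) → Z = -5/2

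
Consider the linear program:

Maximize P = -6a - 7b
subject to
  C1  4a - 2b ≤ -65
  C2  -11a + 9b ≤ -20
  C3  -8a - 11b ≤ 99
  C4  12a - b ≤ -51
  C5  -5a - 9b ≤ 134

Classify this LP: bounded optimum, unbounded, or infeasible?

The boundaries 4a - 2b = -65 and -8a - 11b = 99 meet at (-913/60, 31/15), but that point violates -11a + 9b ≤ -20. Every candidate vertex is excluded by some other constraint, so the feasible region is empty.

infeasible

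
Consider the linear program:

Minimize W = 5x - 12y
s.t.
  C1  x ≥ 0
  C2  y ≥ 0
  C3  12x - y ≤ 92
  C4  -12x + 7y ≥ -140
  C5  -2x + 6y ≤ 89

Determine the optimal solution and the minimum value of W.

x = 0, y = 89/6, minimum W = -178

Vertices and W = 5x - 12y:
  (0, 0) → W = 0
  (0, 89/6) → W = -178
  (23/3, 0) → W = 115/3
  (641/70, 626/35) → W = -11819/70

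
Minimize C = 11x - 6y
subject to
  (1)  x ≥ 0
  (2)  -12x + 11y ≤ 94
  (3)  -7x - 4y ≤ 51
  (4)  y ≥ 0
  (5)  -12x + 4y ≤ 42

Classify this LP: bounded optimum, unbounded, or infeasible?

bounded optimum

Vertices and C = 11x - 6y:
  (0, 94/11) → C = -564/11
  (0, 0) → C = 0
The feasible region has finitely many vertices and no improving ray; the minimum is -564/11 at (0, 94/11).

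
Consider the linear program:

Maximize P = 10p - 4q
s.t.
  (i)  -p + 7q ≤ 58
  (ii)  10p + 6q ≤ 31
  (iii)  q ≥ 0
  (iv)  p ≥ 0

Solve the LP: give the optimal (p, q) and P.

Corner points and P = 10p - 4q:
  (31/10, 0) → P = 31
  (0, 31/6) → P = -62/3
  (0, 0) → P = 0

The binding constraints are 10p + 6q = 31 and q = 0.
Solving simultaneously gives p = 31/10, q = 0.

p = 31/10, q = 0, maximum P = 31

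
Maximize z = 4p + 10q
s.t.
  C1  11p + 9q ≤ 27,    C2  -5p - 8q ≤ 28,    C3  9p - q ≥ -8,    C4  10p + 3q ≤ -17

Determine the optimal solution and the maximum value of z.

Feasible corners and z = 4p + 10q:
  (-92/77, -212/77) → z = -2488/77
  (-4/5, -3) → z = -166/5
  (-41/37, -73/37) → z = -894/37

The binding constraints are 9p - q = -8 and 10p + 3q = -17.
Solving simultaneously gives p = -41/37, q = -73/37.

p = -41/37, q = -73/37, maximum z = -894/37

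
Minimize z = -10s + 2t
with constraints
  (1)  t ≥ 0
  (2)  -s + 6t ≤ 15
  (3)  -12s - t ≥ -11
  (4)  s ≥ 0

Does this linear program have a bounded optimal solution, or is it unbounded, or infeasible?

Corner points and z = -10s + 2t:
  (11/12, 0) → z = -55/6
  (0, 0) → z = 0
  (51/73, 191/73) → z = -128/73
  (0, 5/2) → z = 5
The feasible region has finitely many vertices and no improving ray; the minimum is -55/6 at (11/12, 0).

bounded optimum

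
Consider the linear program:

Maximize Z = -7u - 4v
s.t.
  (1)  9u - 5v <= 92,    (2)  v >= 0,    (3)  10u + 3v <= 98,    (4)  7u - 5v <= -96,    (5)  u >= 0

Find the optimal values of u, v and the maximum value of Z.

u = 0, v = 96/5, maximum Z = -384/5

Corner points and Z = -7u - 4v:
  (202/71, 1646/71) → Z = -7998/71
  (0, 98/3) → Z = -392/3
  (0, 96/5) → Z = -384/5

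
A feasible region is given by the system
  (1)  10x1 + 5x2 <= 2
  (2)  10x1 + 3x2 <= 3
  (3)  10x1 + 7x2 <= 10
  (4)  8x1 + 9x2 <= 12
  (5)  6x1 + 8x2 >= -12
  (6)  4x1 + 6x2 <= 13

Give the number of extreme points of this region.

Of the 15 pairwise boundary intersections, those satisfying every inequality are:
  (9/20, -1/2)
  (-21/25, 52/25)
  (30/31, -69/31)
  (-15/4, 14/3)
  (-44, 63/2)

5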